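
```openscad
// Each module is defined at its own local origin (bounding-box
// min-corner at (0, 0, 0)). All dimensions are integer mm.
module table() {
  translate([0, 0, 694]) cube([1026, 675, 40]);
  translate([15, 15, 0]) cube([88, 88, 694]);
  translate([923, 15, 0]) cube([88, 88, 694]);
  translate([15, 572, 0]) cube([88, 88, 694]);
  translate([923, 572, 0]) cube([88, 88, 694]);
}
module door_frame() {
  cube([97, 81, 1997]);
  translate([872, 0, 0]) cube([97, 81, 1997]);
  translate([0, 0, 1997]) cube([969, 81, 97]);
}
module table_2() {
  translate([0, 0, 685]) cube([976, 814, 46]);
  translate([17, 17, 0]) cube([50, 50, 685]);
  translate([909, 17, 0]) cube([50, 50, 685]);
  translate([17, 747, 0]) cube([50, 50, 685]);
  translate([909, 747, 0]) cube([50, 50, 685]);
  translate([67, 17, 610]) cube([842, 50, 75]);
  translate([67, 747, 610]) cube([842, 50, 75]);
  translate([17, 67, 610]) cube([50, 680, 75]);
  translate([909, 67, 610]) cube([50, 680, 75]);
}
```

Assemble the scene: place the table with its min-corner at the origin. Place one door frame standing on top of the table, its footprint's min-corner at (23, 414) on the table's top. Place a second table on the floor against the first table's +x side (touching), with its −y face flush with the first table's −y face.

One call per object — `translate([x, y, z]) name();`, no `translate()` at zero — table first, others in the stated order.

table();
translate([23, 414, 734]) door_frame();
translate([1026, 0, 0]) table_2();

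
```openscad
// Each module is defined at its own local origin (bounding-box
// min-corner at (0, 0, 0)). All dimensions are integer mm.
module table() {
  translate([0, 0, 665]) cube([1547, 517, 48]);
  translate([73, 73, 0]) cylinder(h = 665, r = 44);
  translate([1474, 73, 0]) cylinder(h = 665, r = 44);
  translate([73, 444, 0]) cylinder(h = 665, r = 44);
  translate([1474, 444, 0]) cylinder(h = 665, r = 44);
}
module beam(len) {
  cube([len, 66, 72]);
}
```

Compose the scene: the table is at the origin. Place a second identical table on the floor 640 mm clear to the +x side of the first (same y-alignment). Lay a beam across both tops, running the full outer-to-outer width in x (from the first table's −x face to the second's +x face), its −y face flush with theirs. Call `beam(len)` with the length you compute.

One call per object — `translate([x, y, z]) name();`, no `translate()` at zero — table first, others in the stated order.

table();
translate([2187, 0, 0]) table();
translate([0, 0, 713]) beam(3734);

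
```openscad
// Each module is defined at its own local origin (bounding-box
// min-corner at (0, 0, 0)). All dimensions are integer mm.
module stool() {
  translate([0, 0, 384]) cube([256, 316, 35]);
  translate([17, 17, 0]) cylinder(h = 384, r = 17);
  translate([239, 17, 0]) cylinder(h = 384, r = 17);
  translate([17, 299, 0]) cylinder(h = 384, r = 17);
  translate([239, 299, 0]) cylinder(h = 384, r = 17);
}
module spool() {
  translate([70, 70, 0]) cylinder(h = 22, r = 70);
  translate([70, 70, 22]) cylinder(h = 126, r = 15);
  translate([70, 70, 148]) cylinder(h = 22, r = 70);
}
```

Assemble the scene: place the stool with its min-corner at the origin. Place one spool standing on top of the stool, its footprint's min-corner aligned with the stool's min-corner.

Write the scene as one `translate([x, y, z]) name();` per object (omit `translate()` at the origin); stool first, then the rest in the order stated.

stool();
translate([0, 0, 419]) spool();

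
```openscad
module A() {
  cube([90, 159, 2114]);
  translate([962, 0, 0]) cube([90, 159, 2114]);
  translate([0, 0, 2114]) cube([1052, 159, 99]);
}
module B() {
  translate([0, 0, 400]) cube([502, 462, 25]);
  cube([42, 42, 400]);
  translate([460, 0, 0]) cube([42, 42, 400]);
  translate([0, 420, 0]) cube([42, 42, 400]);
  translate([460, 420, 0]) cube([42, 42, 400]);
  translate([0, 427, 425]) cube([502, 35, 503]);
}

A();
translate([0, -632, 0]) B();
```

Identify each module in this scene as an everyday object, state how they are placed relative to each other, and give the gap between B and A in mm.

The chair's nearest face is 170 mm from the door frame's −y face.

A is a door frame. B is a chair. The chair is on the floor beside the door frame on its −y side. The gap between the chair and the door frame is 170 mm.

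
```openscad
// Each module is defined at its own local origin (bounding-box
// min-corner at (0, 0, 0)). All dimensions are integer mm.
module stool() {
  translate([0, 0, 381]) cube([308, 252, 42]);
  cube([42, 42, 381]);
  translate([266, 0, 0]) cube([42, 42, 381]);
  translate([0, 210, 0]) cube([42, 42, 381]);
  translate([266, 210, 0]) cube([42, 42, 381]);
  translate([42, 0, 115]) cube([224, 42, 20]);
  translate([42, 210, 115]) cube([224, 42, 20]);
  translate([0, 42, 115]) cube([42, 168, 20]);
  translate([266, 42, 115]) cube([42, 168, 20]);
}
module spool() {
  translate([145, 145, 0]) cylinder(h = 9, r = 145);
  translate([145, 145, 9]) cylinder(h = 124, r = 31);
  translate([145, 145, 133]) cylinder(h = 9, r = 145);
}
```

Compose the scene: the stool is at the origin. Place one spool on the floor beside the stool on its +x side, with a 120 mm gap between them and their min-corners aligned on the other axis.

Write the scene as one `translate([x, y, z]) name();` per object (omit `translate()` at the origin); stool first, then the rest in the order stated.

stool();
translate([428, 0, 0]) spool();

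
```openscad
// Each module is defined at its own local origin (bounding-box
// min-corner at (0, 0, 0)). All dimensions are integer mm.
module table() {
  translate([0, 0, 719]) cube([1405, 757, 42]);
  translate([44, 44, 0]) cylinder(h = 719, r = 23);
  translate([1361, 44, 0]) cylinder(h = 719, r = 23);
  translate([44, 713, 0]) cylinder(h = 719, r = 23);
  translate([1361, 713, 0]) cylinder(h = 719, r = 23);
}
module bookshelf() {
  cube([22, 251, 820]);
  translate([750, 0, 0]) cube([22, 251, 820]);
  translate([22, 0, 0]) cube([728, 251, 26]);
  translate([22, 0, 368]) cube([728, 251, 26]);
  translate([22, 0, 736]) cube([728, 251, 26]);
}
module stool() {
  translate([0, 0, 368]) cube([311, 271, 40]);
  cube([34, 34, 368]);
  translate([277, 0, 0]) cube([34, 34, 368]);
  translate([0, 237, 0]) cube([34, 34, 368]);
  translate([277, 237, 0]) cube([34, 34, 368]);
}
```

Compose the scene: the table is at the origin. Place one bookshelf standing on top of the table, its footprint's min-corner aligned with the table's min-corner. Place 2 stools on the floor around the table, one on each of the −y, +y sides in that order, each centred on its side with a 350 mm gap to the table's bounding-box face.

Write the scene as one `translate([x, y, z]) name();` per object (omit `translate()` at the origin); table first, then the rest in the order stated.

table();
translate([0, 0, 761]) bookshelf();
translate([547, -621, 0]) stool();
translate([547, 1107, 0]) stool();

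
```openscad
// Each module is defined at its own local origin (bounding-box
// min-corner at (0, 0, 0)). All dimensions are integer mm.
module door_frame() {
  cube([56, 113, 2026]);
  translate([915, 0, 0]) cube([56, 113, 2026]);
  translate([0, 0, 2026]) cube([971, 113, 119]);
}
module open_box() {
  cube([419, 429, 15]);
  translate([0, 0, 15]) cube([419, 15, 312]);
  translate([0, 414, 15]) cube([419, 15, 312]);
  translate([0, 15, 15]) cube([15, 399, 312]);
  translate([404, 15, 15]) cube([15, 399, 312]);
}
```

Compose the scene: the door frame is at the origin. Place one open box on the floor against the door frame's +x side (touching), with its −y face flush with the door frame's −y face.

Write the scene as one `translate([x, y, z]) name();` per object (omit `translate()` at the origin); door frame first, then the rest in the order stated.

door_frame();
translate([971, 0, 0]) open_box();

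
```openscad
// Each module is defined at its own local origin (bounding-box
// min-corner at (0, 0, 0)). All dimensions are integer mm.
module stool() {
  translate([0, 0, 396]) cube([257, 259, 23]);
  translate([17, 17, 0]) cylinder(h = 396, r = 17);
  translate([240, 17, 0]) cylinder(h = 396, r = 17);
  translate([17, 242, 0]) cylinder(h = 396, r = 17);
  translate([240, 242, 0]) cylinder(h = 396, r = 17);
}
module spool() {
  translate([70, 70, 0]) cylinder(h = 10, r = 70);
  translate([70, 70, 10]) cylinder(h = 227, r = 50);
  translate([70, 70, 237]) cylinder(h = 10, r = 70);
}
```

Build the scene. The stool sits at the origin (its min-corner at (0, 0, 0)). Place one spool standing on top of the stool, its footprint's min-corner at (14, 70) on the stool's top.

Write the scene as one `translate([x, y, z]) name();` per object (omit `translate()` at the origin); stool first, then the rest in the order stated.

stool();
translate([14, 70, 419]) spool();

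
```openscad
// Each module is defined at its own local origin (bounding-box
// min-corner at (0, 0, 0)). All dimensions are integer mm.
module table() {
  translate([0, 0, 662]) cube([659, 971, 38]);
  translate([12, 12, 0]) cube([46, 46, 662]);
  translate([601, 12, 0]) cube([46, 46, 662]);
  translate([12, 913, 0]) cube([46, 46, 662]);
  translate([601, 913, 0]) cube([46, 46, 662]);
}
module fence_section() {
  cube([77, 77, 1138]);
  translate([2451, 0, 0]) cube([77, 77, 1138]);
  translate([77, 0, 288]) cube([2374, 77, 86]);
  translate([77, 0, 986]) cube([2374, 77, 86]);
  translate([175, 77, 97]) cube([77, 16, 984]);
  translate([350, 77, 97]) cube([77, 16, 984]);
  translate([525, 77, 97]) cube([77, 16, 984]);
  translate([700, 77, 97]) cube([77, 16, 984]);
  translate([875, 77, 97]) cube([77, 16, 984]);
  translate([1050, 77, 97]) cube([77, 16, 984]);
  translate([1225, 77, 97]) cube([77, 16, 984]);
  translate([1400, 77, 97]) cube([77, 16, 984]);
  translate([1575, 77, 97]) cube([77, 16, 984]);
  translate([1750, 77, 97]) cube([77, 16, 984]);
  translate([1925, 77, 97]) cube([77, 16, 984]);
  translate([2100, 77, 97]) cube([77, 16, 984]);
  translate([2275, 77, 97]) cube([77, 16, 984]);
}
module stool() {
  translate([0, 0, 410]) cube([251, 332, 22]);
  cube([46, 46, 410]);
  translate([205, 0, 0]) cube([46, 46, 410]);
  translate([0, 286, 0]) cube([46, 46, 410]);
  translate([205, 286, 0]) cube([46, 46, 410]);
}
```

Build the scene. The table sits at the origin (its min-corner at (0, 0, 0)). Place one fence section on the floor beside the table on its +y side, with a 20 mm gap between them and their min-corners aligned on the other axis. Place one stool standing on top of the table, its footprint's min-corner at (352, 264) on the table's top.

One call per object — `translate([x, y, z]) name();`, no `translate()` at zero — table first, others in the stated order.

table();
translate([0, 991, 0]) fence_section();
translate([352, 264, 700]) stool();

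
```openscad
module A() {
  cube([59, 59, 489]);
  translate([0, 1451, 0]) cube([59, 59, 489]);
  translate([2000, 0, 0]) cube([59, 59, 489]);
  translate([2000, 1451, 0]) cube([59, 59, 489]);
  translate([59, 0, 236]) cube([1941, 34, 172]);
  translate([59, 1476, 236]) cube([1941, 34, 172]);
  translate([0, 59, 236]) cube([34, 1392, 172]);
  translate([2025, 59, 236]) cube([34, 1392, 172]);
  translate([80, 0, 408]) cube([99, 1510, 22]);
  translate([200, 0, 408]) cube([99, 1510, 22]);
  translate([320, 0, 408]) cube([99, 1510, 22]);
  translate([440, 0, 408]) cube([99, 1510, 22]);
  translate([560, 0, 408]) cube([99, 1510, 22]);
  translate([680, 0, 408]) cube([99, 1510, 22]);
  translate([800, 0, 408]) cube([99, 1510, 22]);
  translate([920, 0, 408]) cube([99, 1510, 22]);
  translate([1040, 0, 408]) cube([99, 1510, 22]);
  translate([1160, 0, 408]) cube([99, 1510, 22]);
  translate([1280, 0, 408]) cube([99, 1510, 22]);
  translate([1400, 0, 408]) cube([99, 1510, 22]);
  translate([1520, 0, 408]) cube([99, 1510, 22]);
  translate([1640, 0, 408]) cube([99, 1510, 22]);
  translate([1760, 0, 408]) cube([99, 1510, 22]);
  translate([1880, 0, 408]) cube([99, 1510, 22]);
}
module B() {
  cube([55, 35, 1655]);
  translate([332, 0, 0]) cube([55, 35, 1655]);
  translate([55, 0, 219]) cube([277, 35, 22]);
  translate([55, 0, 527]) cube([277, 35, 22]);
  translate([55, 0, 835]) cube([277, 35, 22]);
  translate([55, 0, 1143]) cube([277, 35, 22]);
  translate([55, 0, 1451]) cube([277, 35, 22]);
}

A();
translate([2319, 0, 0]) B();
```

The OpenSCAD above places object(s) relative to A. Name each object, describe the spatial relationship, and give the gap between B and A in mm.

A is a bed frame. B is a ladder. The ladder is on the floor beside the bed frame on its +x side. The gap between the ladder and the bed frame is 260 mm.

The ladder's nearest face is 260 mm from the bed frame's +x face.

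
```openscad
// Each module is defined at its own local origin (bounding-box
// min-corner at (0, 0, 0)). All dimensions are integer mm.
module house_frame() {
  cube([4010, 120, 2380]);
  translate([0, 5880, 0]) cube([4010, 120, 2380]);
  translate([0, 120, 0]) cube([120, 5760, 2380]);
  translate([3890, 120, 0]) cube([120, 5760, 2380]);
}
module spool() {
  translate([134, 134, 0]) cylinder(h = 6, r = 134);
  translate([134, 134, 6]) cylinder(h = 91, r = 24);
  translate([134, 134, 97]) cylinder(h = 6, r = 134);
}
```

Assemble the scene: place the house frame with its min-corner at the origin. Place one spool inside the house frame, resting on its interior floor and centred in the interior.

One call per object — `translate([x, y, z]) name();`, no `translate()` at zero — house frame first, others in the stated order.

house_frame();
translate([1871, 2866, 0]) spool();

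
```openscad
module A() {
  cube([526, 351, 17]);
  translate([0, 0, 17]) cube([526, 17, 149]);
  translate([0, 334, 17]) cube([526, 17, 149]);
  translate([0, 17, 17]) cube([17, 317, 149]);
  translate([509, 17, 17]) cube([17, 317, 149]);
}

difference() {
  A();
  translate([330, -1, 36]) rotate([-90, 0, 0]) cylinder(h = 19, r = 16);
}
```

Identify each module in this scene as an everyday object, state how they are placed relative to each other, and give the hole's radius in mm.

The subtracted cylinder has r = 16 mm.

A is an open box. The open box has a circular hole through its front wall. The hole's radius is 16 mm.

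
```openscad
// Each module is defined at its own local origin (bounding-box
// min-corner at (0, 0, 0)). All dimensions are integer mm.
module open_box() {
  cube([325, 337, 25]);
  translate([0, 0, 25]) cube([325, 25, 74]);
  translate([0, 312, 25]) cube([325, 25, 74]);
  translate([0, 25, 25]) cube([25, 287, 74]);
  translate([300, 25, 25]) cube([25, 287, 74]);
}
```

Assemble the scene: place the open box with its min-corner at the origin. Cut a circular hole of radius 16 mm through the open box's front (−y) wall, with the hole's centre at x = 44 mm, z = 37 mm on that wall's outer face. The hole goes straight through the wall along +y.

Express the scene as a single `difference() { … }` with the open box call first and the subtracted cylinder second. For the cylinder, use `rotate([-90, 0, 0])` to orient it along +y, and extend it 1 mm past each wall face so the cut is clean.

difference() {
  open_box();
  translate([44, -1, 37]) rotate([-90, 0, 0]) cylinder(h = 27, r = 16);
}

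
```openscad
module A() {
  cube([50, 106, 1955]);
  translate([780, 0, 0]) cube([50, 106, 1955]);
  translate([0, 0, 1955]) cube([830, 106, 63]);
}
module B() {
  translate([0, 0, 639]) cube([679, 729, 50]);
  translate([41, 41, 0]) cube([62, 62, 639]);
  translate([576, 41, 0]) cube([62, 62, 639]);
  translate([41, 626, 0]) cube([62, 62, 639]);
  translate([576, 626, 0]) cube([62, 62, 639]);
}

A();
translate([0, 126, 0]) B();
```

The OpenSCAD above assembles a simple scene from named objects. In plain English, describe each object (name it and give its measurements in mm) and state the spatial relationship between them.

A is a door frame. The clear opening is 730 mm wide and 1955 mm high. Two 50 mm wide jambs, 106 mm deep, stand either side of the opening from the floor to the top of the opening. A 63 mm thick head sits across the top of both jambs, spanning the full outside width of the frame.

B is a rectangular dining table. The top is 679×729×50 mm with its upper surface at z = 689 mm. It stands on four 62×62 mm square legs, each inset 41 mm from the nearest pair of top edges, running from the floor to the underside of the top.

The table is on the floor beside the door frame on its +y side.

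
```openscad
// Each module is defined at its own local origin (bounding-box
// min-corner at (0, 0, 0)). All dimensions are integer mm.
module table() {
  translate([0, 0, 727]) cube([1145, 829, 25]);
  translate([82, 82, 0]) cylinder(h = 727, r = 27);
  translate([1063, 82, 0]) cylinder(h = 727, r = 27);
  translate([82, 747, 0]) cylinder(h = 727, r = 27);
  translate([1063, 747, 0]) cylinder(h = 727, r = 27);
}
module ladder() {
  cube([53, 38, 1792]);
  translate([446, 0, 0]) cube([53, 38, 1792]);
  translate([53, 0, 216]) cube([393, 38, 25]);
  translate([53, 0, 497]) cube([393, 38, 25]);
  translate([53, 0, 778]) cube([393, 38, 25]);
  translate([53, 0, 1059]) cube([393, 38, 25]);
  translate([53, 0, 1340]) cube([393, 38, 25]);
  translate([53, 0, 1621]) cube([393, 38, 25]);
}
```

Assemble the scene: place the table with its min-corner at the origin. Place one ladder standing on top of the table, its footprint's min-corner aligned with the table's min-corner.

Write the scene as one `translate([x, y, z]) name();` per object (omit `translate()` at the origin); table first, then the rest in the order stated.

table();
translate([0, 0, 752]) ladder();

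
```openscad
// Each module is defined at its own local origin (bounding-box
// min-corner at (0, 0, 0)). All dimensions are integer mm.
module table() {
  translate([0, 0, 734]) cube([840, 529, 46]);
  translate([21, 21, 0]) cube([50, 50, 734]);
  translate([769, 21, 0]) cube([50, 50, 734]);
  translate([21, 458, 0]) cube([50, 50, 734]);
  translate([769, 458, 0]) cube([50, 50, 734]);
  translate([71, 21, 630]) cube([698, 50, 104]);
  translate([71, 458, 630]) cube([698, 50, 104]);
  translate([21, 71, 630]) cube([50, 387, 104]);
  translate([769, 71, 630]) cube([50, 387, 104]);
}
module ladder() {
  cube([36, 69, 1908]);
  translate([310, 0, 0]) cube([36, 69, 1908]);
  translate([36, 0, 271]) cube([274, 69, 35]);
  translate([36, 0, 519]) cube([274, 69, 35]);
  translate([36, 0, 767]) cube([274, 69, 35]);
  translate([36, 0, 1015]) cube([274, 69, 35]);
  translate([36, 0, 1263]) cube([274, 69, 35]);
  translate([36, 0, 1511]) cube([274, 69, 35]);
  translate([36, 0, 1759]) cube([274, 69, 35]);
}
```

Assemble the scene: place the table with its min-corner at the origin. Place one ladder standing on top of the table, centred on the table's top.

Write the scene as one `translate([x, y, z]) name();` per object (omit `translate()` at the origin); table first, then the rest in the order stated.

table();
translate([247, 230, 780]) ladder();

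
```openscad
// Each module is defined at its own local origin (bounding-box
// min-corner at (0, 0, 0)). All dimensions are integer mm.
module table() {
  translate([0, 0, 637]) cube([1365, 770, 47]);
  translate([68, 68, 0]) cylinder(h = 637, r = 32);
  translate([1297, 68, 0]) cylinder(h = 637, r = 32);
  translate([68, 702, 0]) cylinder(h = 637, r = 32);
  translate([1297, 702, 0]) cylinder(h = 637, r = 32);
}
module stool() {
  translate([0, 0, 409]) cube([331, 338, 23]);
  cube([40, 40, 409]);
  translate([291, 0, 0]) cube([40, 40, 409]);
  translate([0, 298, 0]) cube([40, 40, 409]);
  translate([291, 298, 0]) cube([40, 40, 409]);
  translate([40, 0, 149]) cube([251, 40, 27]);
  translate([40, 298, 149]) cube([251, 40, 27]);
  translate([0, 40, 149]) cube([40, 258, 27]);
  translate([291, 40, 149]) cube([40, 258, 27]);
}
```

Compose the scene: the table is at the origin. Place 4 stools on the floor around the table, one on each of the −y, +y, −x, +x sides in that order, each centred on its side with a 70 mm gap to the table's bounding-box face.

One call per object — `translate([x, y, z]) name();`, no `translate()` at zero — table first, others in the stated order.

table();
translate([517, -408, 0]) stool();
translate([517, 840, 0]) stool();
translate([-401, 216, 0]) stool();
translate([1435, 216, 0]) stool();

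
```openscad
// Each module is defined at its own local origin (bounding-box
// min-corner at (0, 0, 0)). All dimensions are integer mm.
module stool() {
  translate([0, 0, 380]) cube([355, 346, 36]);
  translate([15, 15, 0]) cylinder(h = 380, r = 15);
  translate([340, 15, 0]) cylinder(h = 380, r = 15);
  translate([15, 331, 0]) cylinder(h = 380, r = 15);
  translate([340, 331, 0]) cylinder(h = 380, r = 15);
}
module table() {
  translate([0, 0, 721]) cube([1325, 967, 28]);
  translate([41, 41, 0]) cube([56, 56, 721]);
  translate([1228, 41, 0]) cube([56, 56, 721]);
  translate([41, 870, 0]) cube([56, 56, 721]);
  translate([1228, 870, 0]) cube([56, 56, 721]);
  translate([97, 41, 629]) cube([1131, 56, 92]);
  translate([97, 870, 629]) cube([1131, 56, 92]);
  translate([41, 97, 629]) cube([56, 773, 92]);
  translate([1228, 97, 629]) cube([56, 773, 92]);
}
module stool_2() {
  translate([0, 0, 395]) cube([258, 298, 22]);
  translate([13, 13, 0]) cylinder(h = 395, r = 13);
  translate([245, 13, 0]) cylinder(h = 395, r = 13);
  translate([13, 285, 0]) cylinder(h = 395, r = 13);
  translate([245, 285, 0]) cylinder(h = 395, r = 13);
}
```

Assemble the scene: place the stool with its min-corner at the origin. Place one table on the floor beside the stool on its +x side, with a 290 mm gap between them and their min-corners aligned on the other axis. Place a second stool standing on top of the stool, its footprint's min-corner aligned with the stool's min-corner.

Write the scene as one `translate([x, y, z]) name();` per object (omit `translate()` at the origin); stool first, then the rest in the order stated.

stool();
translate([645, 0, 0]) table();
translate([0, 0, 416]) stool_2();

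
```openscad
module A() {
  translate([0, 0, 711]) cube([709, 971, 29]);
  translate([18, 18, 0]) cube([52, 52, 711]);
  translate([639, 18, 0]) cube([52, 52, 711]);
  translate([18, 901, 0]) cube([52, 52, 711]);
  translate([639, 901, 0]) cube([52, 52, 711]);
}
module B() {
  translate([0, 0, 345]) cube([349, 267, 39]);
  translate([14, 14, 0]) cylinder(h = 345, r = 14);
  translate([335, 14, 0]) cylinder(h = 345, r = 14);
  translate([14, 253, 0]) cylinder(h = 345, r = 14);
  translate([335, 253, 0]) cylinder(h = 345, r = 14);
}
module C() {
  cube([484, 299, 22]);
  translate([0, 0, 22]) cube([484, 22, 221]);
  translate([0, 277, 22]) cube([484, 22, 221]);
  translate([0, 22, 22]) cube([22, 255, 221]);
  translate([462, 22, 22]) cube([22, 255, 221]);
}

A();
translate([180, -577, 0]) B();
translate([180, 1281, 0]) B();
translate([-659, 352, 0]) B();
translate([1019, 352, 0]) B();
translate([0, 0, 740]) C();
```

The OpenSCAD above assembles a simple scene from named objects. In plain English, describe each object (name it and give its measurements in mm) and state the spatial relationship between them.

A is a rectangular dining table. The top is 709×971×29 mm with its upper surface at z = 740 mm. It stands on four 52×52 mm square legs, each inset 18 mm from the nearest pair of top edges, running from the floor to the underside of the top.

B is a four-legged stool. The seat is a 349×267×39 mm slab whose top surface is at z = 384 mm; four round legs, each 28 mm in diameter, run from the floor (z = 0) to the underside of the seat, each leg's axis is inset half a diameter from the nearest pair of seat edges (so the leg's bounding box is flush with the corner).

C is an open-topped rectangular box: outside dimensions 484×299×243 mm, with a uniform wall and base thickness of 22 mm. The base is a full 484×299 slab on the floor; four walls sit on top of the base. The front and back walls (the −y and +y sides) span the full width; the two side walls fit between them.

Four stools sit around the table at the −y, +y, −x, +x sides. The open box is on top of the table.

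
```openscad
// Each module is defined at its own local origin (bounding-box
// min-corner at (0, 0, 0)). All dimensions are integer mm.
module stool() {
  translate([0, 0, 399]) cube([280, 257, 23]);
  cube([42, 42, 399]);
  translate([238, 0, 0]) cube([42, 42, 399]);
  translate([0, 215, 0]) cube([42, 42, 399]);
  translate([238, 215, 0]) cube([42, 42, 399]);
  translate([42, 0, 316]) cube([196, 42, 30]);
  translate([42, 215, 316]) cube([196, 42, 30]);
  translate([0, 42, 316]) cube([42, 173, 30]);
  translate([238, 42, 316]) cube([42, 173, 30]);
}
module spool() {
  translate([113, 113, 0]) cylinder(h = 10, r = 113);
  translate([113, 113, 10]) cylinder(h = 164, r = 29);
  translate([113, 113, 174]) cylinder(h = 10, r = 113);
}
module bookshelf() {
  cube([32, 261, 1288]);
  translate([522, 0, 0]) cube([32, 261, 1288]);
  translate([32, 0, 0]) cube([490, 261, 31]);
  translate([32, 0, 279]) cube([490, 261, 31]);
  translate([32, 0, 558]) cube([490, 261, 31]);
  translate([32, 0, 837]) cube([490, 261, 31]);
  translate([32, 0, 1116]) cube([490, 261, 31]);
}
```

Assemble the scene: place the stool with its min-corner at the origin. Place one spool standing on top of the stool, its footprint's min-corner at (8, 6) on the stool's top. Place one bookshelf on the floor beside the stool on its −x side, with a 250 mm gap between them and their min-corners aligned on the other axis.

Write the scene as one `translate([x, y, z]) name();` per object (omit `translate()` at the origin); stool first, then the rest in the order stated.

stool();
translate([8, 6, 422]) spool();
translate([-804, 0, 0]) bookshelf();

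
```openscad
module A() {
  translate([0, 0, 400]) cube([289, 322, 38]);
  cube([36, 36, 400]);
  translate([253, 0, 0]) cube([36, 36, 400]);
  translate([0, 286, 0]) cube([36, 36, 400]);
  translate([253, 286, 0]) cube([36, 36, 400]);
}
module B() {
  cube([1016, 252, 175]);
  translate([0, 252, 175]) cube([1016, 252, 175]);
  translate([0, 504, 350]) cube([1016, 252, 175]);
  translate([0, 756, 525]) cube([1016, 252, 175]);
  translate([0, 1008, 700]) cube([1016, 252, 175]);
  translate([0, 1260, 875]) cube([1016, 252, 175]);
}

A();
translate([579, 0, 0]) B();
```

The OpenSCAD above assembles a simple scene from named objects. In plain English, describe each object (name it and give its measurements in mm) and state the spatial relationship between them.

A is a four-legged stool. The seat is a 289×322×38 mm slab whose top surface is at z = 438 mm; four square legs, each 36×36 mm in cross-section, run from the floor (z = 0) to the underside of the seat, each flush with a corner of the seat.

B is a run of 6 identical solid stair steps. Each tread is 1016×252 mm and each step block is 175 mm high. Step 1 rests on the floor; step k is offset from step 1 by (k−1)×252 mm in y and (k−1)×175 mm in z.

The staircase is on the floor beside the stool on its +x side.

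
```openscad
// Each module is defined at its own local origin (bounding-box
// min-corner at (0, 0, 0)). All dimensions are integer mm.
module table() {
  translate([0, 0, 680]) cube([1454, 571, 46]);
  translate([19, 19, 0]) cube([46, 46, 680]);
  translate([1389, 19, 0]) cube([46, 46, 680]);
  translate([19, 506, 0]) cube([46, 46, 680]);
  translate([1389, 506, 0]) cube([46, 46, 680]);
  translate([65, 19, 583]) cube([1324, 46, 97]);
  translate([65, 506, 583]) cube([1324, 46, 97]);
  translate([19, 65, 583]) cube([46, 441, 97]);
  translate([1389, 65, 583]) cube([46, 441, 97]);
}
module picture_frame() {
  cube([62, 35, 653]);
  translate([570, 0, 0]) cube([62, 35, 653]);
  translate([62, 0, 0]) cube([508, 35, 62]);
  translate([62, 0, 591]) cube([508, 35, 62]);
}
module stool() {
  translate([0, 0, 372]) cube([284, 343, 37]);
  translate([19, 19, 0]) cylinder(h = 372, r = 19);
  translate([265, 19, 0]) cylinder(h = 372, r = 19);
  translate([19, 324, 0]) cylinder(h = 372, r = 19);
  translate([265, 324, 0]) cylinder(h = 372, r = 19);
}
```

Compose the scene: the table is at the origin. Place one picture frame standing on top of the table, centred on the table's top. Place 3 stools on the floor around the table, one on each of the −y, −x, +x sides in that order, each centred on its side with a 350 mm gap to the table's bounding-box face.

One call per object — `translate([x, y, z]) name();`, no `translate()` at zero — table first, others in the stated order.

table();
translate([411, 268, 726]) picture_frame();
translate([585, -693, 0]) stool();
translate([-634, 114, 0]) stool();
translate([1804, 114, 0]) stool();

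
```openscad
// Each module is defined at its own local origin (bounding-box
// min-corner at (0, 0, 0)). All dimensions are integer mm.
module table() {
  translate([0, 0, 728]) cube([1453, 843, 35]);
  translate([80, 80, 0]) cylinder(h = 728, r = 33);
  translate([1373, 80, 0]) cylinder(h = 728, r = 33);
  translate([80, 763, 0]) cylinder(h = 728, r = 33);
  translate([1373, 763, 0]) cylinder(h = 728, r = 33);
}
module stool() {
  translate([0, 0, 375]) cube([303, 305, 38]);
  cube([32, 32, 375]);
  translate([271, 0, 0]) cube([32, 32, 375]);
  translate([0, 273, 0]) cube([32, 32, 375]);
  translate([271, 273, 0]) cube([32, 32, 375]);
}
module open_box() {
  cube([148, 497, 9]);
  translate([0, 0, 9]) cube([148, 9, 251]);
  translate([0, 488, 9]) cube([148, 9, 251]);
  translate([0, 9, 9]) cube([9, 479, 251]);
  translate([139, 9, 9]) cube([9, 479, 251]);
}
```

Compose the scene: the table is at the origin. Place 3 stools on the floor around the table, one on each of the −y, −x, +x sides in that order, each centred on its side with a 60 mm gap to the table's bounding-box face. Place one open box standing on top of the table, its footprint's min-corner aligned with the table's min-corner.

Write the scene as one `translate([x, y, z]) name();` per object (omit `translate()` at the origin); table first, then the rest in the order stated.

table();
translate([575, -365, 0]) stool();
translate([-363, 269, 0]) stool();
translate([1513, 269, 0]) stool();
translate([0, 0, 763]) open_box();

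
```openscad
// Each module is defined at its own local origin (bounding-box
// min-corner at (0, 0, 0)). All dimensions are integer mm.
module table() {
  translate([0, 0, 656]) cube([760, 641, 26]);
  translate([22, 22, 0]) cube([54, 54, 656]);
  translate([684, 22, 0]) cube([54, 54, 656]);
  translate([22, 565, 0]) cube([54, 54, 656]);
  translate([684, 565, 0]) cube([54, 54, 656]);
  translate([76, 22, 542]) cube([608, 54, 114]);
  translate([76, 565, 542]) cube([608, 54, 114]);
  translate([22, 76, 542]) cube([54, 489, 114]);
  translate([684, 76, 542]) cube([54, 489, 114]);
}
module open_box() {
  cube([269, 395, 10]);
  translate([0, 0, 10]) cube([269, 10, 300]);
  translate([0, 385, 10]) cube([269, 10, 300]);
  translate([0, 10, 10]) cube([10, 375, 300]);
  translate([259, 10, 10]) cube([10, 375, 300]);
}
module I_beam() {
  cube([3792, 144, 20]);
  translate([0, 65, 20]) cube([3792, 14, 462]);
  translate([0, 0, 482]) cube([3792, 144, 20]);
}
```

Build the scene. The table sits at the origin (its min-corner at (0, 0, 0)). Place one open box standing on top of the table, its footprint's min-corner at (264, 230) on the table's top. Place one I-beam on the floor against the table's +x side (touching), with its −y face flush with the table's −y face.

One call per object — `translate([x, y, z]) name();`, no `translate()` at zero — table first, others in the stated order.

table();
translate([264, 230, 682]) open_box();
translate([760, 0, 0]) I_beam();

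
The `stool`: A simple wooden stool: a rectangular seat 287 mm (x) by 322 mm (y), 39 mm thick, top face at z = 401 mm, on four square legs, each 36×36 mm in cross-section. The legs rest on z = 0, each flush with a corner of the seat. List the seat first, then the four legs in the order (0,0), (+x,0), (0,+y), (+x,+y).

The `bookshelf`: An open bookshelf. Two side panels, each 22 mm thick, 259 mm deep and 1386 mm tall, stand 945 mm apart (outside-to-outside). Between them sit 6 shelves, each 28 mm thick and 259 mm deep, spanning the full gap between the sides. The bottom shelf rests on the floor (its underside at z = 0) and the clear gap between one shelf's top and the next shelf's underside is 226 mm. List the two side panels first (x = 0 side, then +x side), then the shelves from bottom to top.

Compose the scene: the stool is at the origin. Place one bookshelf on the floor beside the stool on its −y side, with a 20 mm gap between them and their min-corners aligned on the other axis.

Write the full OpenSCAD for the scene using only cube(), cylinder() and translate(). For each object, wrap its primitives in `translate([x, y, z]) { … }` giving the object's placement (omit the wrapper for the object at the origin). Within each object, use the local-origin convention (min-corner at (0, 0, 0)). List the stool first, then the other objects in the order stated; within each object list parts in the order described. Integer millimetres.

translate([0, 0, 362]) cube([287, 322, 39]);
cube([36, 36, 362]);
translate([251, 0, 0]) cube([36, 36, 362]);
translate([0, 286, 0]) cube([36, 36, 362]);
translate([251, 286, 0]) cube([36, 36, 362]);
translate([0, -279, 0]) {
  cube([22, 259, 1386]);
  translate([923, 0, 0]) cube([22, 259, 1386]);
  translate([22, 0, 0]) cube([901, 259, 28]);
  translate([22, 0, 254]) cube([901, 259, 28]);
  translate([22, 0, 508]) cube([901, 259, 28]);
  translate([22, 0, 762]) cube([901, 259, 28]);
  translate([22, 0, 1016]) cube([901, 259, 28]);
  translate([22, 0, 1270]) cube([901, 259, 28]);
}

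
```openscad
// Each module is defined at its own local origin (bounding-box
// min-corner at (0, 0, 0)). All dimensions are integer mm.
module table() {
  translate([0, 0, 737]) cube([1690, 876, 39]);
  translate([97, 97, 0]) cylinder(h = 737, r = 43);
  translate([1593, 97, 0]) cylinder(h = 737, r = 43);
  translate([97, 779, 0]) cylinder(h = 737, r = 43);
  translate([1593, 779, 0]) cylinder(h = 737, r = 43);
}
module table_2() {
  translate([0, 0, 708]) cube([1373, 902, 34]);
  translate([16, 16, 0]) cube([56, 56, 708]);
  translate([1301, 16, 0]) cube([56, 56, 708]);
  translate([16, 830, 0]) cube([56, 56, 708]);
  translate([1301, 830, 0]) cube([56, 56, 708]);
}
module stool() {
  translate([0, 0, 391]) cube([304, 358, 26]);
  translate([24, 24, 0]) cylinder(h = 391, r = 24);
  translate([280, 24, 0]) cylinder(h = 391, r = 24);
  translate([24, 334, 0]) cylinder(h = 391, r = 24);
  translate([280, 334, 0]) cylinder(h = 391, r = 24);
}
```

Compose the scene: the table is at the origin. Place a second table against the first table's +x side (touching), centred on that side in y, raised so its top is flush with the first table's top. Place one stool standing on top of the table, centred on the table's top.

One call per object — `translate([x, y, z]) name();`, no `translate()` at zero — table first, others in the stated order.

table();
translate([1690, -13, 34]) table_2();
translate([693, 259, 776]) stool();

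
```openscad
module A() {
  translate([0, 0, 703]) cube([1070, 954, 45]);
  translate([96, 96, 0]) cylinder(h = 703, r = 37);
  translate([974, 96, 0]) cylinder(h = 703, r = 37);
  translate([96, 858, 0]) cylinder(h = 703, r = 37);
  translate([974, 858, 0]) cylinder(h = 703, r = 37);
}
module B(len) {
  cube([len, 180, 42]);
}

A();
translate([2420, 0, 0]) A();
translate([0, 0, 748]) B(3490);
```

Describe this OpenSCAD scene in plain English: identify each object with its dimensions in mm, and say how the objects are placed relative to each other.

A is a table: top 1070 mm (x) × 954 mm (y), 45 mm thick, upper face at z = 748 mm, on four round legs of 74 mm diameter, each leg's bounding box inset 59 mm from the nearest pair of top edges, running from z = 0 to the bottom of the top.

B is a rectangular beam 3490 mm long (x), 180 mm deep (y), 42 mm thick (z).

The beam spans the tops of two tables placed 1350 mm apart, resting at z = 748 mm.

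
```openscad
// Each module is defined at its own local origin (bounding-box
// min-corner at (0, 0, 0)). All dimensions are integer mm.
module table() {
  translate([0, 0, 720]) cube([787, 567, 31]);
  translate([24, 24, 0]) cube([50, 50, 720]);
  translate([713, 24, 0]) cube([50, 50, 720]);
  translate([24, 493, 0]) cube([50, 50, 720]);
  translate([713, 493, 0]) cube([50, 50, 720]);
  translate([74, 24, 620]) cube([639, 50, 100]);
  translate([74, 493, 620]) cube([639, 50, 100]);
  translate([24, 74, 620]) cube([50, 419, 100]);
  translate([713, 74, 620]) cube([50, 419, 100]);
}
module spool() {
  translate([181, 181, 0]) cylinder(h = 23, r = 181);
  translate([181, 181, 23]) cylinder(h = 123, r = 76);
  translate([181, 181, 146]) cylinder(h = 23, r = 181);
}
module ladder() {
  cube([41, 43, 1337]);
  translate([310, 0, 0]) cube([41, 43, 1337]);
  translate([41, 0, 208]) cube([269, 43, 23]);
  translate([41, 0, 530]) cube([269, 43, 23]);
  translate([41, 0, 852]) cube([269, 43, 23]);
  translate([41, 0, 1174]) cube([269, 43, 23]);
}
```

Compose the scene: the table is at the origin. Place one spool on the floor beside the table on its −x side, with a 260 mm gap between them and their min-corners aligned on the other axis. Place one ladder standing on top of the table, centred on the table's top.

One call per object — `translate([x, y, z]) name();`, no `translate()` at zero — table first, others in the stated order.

table();
translate([-622, 0, 0]) spool();
translate([218, 262, 751]) ladder();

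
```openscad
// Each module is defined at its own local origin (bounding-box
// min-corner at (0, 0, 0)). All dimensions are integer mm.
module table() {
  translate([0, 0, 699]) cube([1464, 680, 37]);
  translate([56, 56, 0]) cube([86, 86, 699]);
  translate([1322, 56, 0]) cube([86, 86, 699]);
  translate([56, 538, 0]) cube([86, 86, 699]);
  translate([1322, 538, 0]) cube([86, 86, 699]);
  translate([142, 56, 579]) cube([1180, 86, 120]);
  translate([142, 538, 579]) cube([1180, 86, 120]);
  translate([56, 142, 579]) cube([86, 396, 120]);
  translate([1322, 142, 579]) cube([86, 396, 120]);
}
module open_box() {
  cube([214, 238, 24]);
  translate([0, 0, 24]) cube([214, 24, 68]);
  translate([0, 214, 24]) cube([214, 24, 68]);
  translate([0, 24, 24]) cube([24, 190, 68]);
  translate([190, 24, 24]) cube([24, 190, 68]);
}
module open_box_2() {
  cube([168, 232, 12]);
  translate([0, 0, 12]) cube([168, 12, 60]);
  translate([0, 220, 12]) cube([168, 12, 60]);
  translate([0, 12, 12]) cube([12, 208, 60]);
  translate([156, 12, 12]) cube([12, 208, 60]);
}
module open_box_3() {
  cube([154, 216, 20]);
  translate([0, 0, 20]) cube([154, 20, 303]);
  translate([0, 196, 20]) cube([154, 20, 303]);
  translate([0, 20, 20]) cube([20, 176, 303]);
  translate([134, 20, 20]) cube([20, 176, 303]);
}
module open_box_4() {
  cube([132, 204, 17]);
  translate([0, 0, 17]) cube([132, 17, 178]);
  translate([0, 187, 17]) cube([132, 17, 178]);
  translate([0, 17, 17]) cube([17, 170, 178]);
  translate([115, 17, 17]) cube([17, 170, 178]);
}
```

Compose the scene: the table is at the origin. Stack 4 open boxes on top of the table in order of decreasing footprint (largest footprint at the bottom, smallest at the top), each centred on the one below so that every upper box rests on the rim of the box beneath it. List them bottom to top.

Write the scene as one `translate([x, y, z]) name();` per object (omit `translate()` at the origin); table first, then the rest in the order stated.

table();
translate([625, 221, 736]) open_box();
translate([648, 224, 828]) open_box_2();
translate([655, 232, 900]) open_box_3();
translate([666, 238, 1223]) open_box_4();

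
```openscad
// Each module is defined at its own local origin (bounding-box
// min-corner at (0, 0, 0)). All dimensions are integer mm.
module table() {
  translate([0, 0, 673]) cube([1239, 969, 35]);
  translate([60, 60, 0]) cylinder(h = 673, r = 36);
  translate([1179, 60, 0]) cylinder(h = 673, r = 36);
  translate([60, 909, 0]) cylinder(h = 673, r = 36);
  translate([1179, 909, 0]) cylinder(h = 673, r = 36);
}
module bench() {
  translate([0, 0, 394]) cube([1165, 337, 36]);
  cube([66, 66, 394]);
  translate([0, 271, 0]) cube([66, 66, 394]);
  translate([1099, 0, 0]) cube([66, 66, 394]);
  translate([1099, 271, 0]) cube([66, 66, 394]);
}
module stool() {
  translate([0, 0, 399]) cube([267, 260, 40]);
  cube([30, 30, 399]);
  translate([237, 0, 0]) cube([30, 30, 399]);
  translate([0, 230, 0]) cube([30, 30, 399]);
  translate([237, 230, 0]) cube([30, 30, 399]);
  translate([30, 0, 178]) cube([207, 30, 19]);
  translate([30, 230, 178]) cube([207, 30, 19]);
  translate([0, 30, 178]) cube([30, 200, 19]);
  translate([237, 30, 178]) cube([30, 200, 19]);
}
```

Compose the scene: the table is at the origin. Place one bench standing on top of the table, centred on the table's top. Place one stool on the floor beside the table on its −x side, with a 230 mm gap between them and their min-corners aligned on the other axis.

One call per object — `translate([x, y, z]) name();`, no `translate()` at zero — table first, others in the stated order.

table();
translate([37, 316, 708]) bench();
translate([-497, 0, 0]) stool();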